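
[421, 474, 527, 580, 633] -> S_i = 421 + 53*i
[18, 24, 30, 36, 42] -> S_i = 18 + 6*i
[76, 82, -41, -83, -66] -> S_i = Random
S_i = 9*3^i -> [9, 27, 81, 243, 729]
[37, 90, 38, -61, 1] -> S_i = Random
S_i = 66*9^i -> [66, 594, 5346, 48114, 433026]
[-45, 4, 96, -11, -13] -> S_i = Random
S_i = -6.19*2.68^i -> [-6.19, -16.59, -44.46, -119.15, -319.32]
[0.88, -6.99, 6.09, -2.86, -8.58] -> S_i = Random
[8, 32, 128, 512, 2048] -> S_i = 8*4^i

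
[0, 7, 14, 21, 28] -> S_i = 0 + 7*i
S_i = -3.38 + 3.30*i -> [-3.38, -0.08, 3.22, 6.52, 9.82]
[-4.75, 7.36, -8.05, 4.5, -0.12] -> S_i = Random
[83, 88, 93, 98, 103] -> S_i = 83 + 5*i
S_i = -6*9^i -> [-6, -54, -486, -4374, -39366]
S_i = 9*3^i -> [9, 27, 81, 243, 729]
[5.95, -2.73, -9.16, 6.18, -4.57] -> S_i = Random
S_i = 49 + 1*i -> [49, 50, 51, 52, 53]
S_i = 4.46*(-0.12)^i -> [4.46, -0.54, 0.06, -0.01, 0.0]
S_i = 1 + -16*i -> [1, -15, -31, -47, -63]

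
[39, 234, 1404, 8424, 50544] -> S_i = 39*6^i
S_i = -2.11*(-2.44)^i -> [-2.11, 5.15, -12.56, 30.65, -74.79]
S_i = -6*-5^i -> [-6, 30, -150, 750, -3750]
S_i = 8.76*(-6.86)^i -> [8.76, -60.09, 412.24, -2827.98, 19399.95]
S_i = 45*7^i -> [45, 315, 2205, 15435, 108045]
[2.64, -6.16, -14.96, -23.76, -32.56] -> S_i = 2.64 + -8.80*i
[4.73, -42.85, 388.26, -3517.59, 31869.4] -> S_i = 4.73*(-9.06)^i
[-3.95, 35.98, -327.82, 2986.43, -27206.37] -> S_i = -3.95*(-9.11)^i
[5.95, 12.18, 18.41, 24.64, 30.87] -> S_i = 5.95 + 6.23*i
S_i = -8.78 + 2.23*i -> [-8.78, -6.55, -4.32, -2.09, 0.14]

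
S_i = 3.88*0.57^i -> [3.88, 2.21, 1.26, 0.72, 0.41]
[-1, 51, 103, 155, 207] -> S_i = -1 + 52*i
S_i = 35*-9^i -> [35, -315, 2835, -25515, 229635]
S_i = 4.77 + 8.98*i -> [4.77, 13.75, 22.73, 31.71, 40.69]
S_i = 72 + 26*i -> [72, 98, 124, 150, 176]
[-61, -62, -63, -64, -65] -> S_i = -61 + -1*i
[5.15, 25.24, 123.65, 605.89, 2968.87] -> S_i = 5.15*4.90^i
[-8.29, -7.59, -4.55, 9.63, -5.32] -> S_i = Random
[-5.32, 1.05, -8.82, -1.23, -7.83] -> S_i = Random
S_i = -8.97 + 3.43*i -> [-8.97, -5.54, -2.11, 1.32, 4.75]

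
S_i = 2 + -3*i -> [2, -1, -4, -7, -10]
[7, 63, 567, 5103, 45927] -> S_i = 7*9^i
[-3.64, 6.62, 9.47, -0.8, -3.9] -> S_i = Random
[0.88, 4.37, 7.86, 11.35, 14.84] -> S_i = 0.88 + 3.49*i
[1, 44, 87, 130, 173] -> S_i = 1 + 43*i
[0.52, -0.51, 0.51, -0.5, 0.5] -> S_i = 0.52*(-0.99)^i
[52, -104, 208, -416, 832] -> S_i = 52*-2^i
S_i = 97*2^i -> [97, 194, 388, 776, 1552]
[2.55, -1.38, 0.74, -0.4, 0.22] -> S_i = 2.55*(-0.54)^i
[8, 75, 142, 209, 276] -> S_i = 8 + 67*i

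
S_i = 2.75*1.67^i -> [2.75, 4.59, 7.67, 12.81, 21.39]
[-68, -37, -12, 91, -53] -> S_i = Random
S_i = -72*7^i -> [-72, -504, -3528, -24696, -172872]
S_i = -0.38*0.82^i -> [-0.38, -0.31, -0.26, -0.21, -0.17]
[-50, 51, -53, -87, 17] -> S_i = Random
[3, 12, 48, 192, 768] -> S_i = 3*4^i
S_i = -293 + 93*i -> [-293, -200, -107, -14, 79]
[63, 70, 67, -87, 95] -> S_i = Random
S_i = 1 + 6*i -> [1, 7, 13, 19, 25]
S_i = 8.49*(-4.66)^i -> [8.49, -39.56, 184.37, -859.14, 4003.61]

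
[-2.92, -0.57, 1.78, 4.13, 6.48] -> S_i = -2.92 + 2.35*i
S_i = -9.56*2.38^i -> [-9.56, -22.75, -54.15, -128.88, -306.74]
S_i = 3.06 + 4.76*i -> [3.06, 7.82, 12.58, 17.34, 22.1]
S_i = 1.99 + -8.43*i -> [1.99, -6.44, -14.87, -23.3, -31.73]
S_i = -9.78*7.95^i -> [-9.78, -77.75, -618.12, -4914.06, -39066.76]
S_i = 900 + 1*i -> [900, 901, 902, 903, 904]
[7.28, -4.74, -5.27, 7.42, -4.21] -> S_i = Random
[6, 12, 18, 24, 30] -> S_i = 6 + 6*i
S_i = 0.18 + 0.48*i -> [0.18, 0.66, 1.14, 1.62, 2.1]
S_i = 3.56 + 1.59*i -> [3.56, 5.15, 6.74, 8.33, 9.92]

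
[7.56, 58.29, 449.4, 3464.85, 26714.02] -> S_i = 7.56*7.71^i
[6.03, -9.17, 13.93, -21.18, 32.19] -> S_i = 6.03*(-1.52)^i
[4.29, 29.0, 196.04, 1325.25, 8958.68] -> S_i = 4.29*6.76^i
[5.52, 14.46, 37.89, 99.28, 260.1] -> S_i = 5.52*2.62^i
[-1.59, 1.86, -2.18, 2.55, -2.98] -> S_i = -1.59*(-1.17)^i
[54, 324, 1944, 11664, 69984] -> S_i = 54*6^i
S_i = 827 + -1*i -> [827, 826, 825, 824, 823]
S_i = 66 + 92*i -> [66, 158, 250, 342, 434]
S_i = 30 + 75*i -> [30, 105, 180, 255, 330]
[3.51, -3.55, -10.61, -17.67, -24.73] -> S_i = 3.51 + -7.06*i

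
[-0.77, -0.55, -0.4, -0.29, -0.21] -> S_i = -0.77*0.72^i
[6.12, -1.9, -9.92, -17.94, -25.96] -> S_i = 6.12 + -8.02*i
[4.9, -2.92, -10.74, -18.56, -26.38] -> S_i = 4.90 + -7.82*i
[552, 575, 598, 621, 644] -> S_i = 552 + 23*i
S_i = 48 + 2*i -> [48, 50, 52, 54, 56]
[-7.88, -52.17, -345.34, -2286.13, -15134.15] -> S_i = -7.88*6.62^i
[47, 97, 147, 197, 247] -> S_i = 47 + 50*i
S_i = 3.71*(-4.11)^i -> [3.71, -15.25, 62.67, -257.57, 1058.62]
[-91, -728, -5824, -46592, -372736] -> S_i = -91*8^i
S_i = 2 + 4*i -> [2, 6, 10, 14, 18]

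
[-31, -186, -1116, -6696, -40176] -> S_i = -31*6^i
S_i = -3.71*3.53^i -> [-3.71, -13.1, -46.23, -163.19, -576.07]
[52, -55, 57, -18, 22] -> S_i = Random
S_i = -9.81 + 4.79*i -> [-9.81, -5.02, -0.23, 4.56, 9.35]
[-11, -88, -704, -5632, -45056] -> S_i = -11*8^i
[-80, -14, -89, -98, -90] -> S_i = Random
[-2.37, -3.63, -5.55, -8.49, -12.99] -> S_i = -2.37*1.53^i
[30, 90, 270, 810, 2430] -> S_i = 30*3^i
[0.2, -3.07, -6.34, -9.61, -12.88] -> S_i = 0.20 + -3.27*i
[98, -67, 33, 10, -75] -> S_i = Random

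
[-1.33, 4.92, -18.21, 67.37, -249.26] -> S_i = -1.33*(-3.70)^i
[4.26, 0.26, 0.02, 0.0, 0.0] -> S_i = 4.26*0.06^i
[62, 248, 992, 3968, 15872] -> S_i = 62*4^i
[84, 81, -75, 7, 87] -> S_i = Random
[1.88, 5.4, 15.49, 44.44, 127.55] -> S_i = 1.88*2.87^i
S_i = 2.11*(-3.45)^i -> [2.11, -7.28, 25.11, -86.64, 298.92]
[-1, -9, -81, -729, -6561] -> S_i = -1*9^i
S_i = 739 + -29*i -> [739, 710, 681, 652, 623]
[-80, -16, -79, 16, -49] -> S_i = Random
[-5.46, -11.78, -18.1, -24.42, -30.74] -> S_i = -5.46 + -6.32*i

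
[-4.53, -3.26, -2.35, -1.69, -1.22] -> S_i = -4.53*0.72^i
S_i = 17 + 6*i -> [17, 23, 29, 35, 41]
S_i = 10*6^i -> [10, 60, 360, 2160, 12960]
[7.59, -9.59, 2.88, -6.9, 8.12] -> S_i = Random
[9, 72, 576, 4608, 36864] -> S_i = 9*8^i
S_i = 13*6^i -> [13, 78, 468, 2808, 16848]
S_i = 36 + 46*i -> [36, 82, 128, 174, 220]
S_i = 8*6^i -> [8, 48, 288, 1728, 10368]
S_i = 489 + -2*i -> [489, 487, 485, 483, 481]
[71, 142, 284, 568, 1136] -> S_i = 71*2^i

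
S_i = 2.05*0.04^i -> [2.05, 0.08, 0.0, 0.0, 0.0]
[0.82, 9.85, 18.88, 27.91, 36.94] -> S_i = 0.82 + 9.03*i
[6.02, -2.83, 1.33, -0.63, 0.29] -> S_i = 6.02*(-0.47)^i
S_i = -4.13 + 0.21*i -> [-4.13, -3.92, -3.71, -3.5, -3.29]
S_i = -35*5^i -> [-35, -175, -875, -4375, -21875]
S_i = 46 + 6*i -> [46, 52, 58, 64, 70]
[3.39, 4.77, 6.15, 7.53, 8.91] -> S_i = 3.39 + 1.38*i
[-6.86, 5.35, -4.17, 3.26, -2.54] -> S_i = -6.86*(-0.78)^i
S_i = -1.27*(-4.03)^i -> [-1.27, 5.12, -20.63, 83.12, -334.98]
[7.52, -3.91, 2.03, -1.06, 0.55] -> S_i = 7.52*(-0.52)^i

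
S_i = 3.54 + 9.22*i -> [3.54, 12.76, 21.98, 31.2, 40.42]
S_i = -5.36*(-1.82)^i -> [-5.36, 9.76, -17.75, 32.31, -58.81]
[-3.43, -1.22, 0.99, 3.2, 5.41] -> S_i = -3.43 + 2.21*i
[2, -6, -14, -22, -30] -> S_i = 2 + -8*i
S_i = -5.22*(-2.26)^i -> [-5.22, 11.8, -26.66, 60.26, -136.18]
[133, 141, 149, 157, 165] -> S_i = 133 + 8*i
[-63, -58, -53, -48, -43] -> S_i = -63 + 5*i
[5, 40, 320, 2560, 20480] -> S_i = 5*8^i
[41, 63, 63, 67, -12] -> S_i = Random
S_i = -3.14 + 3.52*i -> [-3.14, 0.38, 3.9, 7.42, 10.94]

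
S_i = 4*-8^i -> [4, -32, 256, -2048, 16384]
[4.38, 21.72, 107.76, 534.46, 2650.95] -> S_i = 4.38*4.96^i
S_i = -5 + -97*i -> [-5, -102, -199, -296, -393]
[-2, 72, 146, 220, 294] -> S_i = -2 + 74*i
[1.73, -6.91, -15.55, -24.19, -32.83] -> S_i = 1.73 + -8.64*i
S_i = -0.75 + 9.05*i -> [-0.75, 8.3, 17.35, 26.4, 35.45]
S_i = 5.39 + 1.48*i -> [5.39, 6.87, 8.35, 9.83, 11.31]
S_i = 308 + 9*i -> [308, 317, 326, 335, 344]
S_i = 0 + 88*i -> [0, 88, 176, 264, 352]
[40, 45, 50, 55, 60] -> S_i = 40 + 5*i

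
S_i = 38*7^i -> [38, 266, 1862, 13034, 91238]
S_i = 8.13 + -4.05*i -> [8.13, 4.08, 0.03, -4.02, -8.07]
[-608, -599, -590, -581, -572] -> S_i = -608 + 9*i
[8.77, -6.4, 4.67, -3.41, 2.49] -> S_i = 8.77*(-0.73)^i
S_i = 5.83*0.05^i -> [5.83, 0.29, 0.01, 0.0, 0.0]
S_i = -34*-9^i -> [-34, 306, -2754, 24786, -223074]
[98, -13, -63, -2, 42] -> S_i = Random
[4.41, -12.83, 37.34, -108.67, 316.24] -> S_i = 4.41*(-2.91)^i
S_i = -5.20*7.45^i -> [-5.2, -38.74, -288.61, -2150.17, -16018.74]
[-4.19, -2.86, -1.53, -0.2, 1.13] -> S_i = -4.19 + 1.33*i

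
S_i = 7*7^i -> [7, 49, 343, 2401, 16807]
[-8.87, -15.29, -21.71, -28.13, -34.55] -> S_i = -8.87 + -6.42*i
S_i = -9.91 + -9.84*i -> [-9.91, -19.75, -29.59, -39.43, -49.27]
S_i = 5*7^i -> [5, 35, 245, 1715, 12005]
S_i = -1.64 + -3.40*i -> [-1.64, -5.04, -8.44, -11.84, -15.24]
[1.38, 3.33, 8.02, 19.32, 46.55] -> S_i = 1.38*2.41^i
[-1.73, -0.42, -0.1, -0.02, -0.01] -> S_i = -1.73*0.24^i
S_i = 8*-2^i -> [8, -16, 32, -64, 128]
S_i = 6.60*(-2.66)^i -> [6.6, -17.56, 46.7, -124.22, 330.42]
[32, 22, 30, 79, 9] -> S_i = Random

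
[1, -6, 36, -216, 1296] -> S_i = 1*-6^i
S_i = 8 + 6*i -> [8, 14, 20, 26, 32]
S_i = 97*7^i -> [97, 679, 4753, 33271, 232897]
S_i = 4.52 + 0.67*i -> [4.52, 5.19, 5.86, 6.53, 7.2]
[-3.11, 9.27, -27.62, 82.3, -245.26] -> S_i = -3.11*(-2.98)^i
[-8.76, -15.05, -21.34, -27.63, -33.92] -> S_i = -8.76 + -6.29*i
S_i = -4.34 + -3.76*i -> [-4.34, -8.1, -11.86, -15.62, -19.38]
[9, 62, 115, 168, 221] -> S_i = 9 + 53*i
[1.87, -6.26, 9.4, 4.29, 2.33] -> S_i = Random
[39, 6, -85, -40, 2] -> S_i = Random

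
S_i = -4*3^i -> [-4, -12, -36, -108, -324]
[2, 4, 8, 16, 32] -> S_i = 2*2^i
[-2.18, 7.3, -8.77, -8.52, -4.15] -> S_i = Random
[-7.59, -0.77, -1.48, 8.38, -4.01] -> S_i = Random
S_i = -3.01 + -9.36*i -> [-3.01, -12.37, -21.73, -31.09, -40.45]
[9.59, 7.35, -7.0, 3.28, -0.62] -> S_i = Random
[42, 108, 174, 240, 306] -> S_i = 42 + 66*i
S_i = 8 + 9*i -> [8, 17, 26, 35, 44]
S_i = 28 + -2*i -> [28, 26, 24, 22, 20]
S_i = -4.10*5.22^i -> [-4.1, -21.4, -111.72, -583.17, -3044.15]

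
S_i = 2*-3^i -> [2, -6, 18, -54, 162]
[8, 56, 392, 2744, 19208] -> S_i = 8*7^i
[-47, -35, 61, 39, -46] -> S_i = Random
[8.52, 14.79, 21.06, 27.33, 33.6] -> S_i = 8.52 + 6.27*i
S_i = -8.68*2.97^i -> [-8.68, -25.78, -76.57, -227.4, -675.38]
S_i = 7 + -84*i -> [7, -77, -161, -245, -329]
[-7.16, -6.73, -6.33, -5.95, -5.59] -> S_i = -7.16*0.94^i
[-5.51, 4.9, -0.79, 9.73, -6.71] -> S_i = Random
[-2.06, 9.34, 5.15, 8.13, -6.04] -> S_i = Random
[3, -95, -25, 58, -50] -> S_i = Random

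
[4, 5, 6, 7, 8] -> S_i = 4 + 1*i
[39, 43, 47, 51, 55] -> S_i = 39 + 4*i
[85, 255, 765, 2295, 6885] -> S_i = 85*3^i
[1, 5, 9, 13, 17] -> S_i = 1 + 4*i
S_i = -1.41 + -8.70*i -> [-1.41, -10.11, -18.81, -27.51, -36.21]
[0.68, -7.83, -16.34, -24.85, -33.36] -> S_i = 0.68 + -8.51*i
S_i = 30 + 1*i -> [30, 31, 32, 33, 34]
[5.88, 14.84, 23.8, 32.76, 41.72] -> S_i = 5.88 + 8.96*i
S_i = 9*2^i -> [9, 18, 36, 72, 144]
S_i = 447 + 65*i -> [447, 512, 577, 642, 707]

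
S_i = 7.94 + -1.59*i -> [7.94, 6.35, 4.76, 3.17, 1.58]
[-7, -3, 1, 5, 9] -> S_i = -7 + 4*i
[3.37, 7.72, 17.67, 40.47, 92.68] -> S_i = 3.37*2.29^i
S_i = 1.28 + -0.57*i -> [1.28, 0.71, 0.14, -0.43, -1.0]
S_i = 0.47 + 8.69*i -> [0.47, 9.16, 17.85, 26.54, 35.23]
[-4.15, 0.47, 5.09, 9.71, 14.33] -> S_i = -4.15 + 4.62*i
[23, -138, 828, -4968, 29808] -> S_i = 23*-6^i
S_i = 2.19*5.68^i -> [2.19, 12.44, 70.65, 401.32, 2279.49]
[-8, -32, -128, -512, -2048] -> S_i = -8*4^i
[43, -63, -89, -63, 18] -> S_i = Random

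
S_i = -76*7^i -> [-76, -532, -3724, -26068, -182476]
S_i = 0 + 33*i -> [0, 33, 66, 99, 132]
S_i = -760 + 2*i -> [-760, -758, -756, -754, -752]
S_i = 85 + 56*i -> [85, 141, 197, 253, 309]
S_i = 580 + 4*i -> [580, 584, 588, 592, 596]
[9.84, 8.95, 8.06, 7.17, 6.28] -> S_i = 9.84 + -0.89*i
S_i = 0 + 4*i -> [0, 4, 8, 12, 16]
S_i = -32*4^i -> [-32, -128, -512, -2048, -8192]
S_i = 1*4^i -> [1, 4, 16, 64, 256]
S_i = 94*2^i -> [94, 188, 376, 752, 1504]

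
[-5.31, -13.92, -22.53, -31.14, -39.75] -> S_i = -5.31 + -8.61*i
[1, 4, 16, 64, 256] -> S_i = 1*4^i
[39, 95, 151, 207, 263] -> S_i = 39 + 56*i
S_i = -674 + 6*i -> [-674, -668, -662, -656, -650]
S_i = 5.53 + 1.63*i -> [5.53, 7.16, 8.79, 10.42, 12.05]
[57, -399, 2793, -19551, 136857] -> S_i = 57*-7^i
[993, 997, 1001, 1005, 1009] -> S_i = 993 + 4*i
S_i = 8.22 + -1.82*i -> [8.22, 6.4, 4.58, 2.76, 0.94]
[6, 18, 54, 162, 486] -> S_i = 6*3^i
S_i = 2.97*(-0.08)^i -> [2.97, -0.24, 0.02, -0.0, 0.0]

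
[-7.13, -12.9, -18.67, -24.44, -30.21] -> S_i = -7.13 + -5.77*i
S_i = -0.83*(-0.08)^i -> [-0.83, 0.07, -0.01, 0.0, -0.0]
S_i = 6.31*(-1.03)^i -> [6.31, -6.5, 6.69, -6.9, 7.1]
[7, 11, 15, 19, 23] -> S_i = 7 + 4*i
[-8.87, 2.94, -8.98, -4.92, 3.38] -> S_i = Random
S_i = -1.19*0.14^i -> [-1.19, -0.17, -0.02, -0.0, -0.0]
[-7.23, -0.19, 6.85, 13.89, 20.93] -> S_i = -7.23 + 7.04*i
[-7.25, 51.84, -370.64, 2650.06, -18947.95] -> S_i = -7.25*(-7.15)^i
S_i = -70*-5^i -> [-70, 350, -1750, 8750, -43750]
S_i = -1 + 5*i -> [-1, 4, 9, 14, 19]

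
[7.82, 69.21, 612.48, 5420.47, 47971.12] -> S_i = 7.82*8.85^i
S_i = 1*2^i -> [1, 2, 4, 8, 16]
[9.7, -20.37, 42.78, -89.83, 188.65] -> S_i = 9.70*(-2.10)^i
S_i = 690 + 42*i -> [690, 732, 774, 816, 858]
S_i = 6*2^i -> [6, 12, 24, 48, 96]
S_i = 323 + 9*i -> [323, 332, 341, 350, 359]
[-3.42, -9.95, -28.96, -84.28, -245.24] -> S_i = -3.42*2.91^i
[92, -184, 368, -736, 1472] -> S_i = 92*-2^i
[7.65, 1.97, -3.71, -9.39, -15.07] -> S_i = 7.65 + -5.68*i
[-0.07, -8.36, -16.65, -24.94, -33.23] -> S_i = -0.07 + -8.29*i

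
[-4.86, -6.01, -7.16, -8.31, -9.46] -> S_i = -4.86 + -1.15*i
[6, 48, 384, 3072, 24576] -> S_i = 6*8^i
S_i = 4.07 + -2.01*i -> [4.07, 2.06, 0.05, -1.96, -3.97]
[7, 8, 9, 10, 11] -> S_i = 7 + 1*i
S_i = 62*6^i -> [62, 372, 2232, 13392, 80352]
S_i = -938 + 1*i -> [-938, -937, -936, -935, -934]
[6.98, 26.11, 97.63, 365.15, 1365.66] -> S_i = 6.98*3.74^i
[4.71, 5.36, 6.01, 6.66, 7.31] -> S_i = 4.71 + 0.65*i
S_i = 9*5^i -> [9, 45, 225, 1125, 5625]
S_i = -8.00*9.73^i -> [-8.0, -77.84, -757.38, -7369.34, -71703.66]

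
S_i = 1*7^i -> [1, 7, 49, 343, 2401]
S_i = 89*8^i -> [89, 712, 5696, 45568, 364544]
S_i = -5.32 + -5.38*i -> [-5.32, -10.7, -16.08, -21.46, -26.84]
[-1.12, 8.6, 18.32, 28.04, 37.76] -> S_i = -1.12 + 9.72*i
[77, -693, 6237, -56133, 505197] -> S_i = 77*-9^i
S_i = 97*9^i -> [97, 873, 7857, 70713, 636417]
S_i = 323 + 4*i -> [323, 327, 331, 335, 339]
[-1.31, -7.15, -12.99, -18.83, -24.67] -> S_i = -1.31 + -5.84*i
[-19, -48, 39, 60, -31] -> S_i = Random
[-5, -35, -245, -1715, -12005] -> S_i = -5*7^i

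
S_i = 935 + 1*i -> [935, 936, 937, 938, 939]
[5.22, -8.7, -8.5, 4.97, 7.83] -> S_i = Random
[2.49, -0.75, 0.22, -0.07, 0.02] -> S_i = 2.49*(-0.30)^i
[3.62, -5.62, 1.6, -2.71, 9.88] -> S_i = Random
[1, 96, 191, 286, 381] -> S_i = 1 + 95*i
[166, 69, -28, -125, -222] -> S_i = 166 + -97*i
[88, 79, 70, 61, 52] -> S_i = 88 + -9*i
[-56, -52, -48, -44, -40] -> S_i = -56 + 4*i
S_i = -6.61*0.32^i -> [-6.61, -2.12, -0.68, -0.22, -0.07]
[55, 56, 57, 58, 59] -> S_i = 55 + 1*i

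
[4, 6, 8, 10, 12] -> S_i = 4 + 2*i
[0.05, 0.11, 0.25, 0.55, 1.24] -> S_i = 0.05*2.23^i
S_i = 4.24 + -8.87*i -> [4.24, -4.63, -13.5, -22.37, -31.24]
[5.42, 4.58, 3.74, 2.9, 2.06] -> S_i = 5.42 + -0.84*i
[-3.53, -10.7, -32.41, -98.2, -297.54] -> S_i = -3.53*3.03^i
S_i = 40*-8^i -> [40, -320, 2560, -20480, 163840]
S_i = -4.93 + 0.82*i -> [-4.93, -4.11, -3.29, -2.47, -1.65]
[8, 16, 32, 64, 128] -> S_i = 8*2^i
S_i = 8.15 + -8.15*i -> [8.15, 0.0, -8.15, -16.3, -24.45]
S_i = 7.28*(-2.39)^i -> [7.28, -17.4, 41.58, -99.39, 237.53]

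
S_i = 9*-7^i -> [9, -63, 441, -3087, 21609]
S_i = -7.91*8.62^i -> [-7.91, -68.18, -587.75, -5066.39, -43672.25]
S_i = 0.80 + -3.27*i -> [0.8, -2.47, -5.74, -9.01, -12.28]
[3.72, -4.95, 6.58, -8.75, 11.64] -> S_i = 3.72*(-1.33)^i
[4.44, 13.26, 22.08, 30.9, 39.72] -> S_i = 4.44 + 8.82*i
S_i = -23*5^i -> [-23, -115, -575, -2875, -14375]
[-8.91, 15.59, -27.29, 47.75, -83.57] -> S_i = -8.91*(-1.75)^i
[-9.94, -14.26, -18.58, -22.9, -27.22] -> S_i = -9.94 + -4.32*i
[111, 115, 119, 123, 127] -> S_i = 111 + 4*i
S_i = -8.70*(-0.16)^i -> [-8.7, 1.39, -0.22, 0.04, -0.01]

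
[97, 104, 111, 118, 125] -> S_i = 97 + 7*i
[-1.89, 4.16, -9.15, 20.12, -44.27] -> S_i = -1.89*(-2.20)^i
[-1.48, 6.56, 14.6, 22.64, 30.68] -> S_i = -1.48 + 8.04*i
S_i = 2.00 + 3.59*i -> [2.0, 5.59, 9.18, 12.77, 16.36]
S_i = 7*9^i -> [7, 63, 567, 5103, 45927]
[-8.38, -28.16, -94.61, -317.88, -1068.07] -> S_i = -8.38*3.36^i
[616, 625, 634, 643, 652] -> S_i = 616 + 9*i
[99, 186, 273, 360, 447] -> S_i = 99 + 87*i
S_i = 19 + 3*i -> [19, 22, 25, 28, 31]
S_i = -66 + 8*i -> [-66, -58, -50, -42, -34]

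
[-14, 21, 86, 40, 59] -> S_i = Random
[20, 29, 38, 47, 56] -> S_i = 20 + 9*i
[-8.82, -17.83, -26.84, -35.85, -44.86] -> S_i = -8.82 + -9.01*i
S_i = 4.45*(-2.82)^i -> [4.45, -12.55, 35.39, -99.79, 281.42]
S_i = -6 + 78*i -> [-6, 72, 150, 228, 306]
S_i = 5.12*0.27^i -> [5.12, 1.38, 0.37, 0.1, 0.03]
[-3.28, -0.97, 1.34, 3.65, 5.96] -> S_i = -3.28 + 2.31*i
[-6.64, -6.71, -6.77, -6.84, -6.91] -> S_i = -6.64*1.01^i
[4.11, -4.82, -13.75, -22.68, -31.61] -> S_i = 4.11 + -8.93*i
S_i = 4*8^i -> [4, 32, 256, 2048, 16384]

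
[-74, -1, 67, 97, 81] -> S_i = Random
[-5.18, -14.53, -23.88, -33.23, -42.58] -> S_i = -5.18 + -9.35*i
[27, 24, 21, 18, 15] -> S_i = 27 + -3*i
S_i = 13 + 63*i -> [13, 76, 139, 202, 265]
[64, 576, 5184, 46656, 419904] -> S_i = 64*9^i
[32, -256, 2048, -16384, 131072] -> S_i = 32*-8^i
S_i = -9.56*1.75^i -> [-9.56, -16.73, -29.28, -51.24, -89.66]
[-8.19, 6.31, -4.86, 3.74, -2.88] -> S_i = -8.19*(-0.77)^i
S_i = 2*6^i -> [2, 12, 72, 432, 2592]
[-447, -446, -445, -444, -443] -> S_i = -447 + 1*i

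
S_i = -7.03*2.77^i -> [-7.03, -19.47, -53.94, -149.42, -413.88]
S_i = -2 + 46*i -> [-2, 44, 90, 136, 182]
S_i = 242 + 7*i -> [242, 249, 256, 263, 270]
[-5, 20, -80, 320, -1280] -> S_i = -5*-4^i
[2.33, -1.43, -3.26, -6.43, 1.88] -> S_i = Random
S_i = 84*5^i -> [84, 420, 2100, 10500, 52500]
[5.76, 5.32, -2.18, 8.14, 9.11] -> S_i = Random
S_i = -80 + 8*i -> [-80, -72, -64, -56, -48]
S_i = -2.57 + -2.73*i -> [-2.57, -5.3, -8.03, -10.76, -13.49]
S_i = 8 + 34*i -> [8, 42, 76, 110, 144]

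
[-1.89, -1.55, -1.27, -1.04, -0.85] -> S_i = -1.89*0.82^i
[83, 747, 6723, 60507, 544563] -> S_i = 83*9^i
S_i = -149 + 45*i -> [-149, -104, -59, -14, 31]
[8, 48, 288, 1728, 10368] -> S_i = 8*6^i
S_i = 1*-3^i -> [1, -3, 9, -27, 81]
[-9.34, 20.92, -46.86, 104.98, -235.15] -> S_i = -9.34*(-2.24)^i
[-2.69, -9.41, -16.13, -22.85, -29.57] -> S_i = -2.69 + -6.72*i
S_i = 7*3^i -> [7, 21, 63, 189, 567]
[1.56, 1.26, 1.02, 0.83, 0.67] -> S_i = 1.56*0.81^i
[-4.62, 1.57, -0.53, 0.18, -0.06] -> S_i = -4.62*(-0.34)^i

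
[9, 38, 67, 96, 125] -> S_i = 9 + 29*i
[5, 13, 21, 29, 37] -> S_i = 5 + 8*i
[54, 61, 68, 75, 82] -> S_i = 54 + 7*i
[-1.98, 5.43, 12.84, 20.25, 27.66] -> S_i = -1.98 + 7.41*i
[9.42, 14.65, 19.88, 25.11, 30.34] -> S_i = 9.42 + 5.23*i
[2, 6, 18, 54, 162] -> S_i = 2*3^i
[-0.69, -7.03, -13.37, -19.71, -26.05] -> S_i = -0.69 + -6.34*i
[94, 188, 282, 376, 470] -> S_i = 94 + 94*i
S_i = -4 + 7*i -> [-4, 3, 10, 17, 24]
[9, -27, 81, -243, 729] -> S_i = 9*-3^i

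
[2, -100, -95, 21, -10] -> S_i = Random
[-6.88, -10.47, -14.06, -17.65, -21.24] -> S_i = -6.88 + -3.59*i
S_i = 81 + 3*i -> [81, 84, 87, 90, 93]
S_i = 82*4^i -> [82, 328, 1312, 5248, 20992]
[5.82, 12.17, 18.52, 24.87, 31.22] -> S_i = 5.82 + 6.35*i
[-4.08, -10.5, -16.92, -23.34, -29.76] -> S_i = -4.08 + -6.42*i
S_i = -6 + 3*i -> [-6, -3, 0, 3, 6]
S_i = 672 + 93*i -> [672, 765, 858, 951, 1044]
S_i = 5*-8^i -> [5, -40, 320, -2560, 20480]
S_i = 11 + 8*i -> [11, 19, 27, 35, 43]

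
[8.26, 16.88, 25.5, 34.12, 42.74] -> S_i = 8.26 + 8.62*i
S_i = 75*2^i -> [75, 150, 300, 600, 1200]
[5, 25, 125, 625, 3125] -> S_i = 5*5^i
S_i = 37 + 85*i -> [37, 122, 207, 292, 377]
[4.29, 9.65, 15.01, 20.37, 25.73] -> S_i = 4.29 + 5.36*i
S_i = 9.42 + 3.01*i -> [9.42, 12.43, 15.44, 18.45, 21.46]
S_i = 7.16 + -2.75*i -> [7.16, 4.41, 1.66, -1.09, -3.84]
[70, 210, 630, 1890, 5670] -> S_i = 70*3^i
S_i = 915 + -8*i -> [915, 907, 899, 891, 883]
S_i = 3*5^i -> [3, 15, 75, 375, 1875]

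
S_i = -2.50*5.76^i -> [-2.5, -14.4, -82.94, -477.76, -2751.88]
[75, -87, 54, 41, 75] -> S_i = Random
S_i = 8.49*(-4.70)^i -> [8.49, -39.9, 187.54, -881.46, 4142.85]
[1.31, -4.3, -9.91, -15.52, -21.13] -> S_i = 1.31 + -5.61*i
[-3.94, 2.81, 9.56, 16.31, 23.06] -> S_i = -3.94 + 6.75*i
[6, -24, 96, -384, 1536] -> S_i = 6*-4^i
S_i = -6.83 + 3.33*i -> [-6.83, -3.5, -0.17, 3.16, 6.49]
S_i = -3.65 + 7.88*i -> [-3.65, 4.23, 12.11, 19.99, 27.87]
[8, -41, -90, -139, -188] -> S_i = 8 + -49*i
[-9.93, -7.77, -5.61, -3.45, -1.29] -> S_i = -9.93 + 2.16*i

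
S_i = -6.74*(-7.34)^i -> [-6.74, 49.47, -363.12, 2665.31, -19563.39]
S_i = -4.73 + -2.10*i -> [-4.73, -6.83, -8.93, -11.03, -13.13]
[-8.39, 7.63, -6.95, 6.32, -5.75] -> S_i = -8.39*(-0.91)^i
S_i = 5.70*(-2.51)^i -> [5.7, -14.31, 35.91, -90.14, 226.24]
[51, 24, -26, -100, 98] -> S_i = Random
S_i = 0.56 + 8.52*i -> [0.56, 9.08, 17.6, 26.12, 34.64]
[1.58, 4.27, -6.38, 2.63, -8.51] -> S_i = Random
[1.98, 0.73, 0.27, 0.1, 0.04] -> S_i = 1.98*0.37^i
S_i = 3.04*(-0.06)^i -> [3.04, -0.18, 0.01, -0.0, 0.0]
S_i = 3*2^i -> [3, 6, 12, 24, 48]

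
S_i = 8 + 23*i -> [8, 31, 54, 77, 100]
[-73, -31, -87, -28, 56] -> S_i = Random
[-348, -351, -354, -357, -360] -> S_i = -348 + -3*i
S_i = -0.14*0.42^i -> [-0.14, -0.06, -0.02, -0.01, -0.0]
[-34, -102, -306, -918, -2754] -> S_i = -34*3^i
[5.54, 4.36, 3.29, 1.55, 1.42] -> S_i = Random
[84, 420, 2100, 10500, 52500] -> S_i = 84*5^i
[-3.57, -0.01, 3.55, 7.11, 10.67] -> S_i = -3.57 + 3.56*i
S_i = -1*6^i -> [-1, -6, -36, -216, -1296]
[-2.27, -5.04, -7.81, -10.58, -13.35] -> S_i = -2.27 + -2.77*i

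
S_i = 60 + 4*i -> [60, 64, 68, 72, 76]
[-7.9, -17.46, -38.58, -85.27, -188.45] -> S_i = -7.90*2.21^i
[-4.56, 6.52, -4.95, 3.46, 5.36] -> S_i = Random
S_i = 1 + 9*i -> [1, 10, 19, 28, 37]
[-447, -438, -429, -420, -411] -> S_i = -447 + 9*i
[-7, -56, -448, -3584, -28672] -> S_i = -7*8^i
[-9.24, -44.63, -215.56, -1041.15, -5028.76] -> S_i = -9.24*4.83^i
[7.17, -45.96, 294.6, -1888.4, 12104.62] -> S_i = 7.17*(-6.41)^i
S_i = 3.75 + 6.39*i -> [3.75, 10.14, 16.53, 22.92, 29.31]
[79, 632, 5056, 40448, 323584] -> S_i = 79*8^i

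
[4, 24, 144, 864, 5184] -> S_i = 4*6^i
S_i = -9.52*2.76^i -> [-9.52, -26.28, -72.52, -200.15, -552.42]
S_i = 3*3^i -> [3, 9, 27, 81, 243]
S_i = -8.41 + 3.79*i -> [-8.41, -4.62, -0.83, 2.96, 6.75]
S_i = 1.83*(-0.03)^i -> [1.83, -0.05, 0.0, -0.0, 0.0]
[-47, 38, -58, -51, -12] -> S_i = Random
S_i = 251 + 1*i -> [251, 252, 253, 254, 255]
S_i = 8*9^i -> [8, 72, 648, 5832, 52488]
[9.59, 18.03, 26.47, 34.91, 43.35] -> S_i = 9.59 + 8.44*i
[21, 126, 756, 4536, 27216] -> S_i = 21*6^i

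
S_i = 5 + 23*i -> [5, 28, 51, 74, 97]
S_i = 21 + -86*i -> [21, -65, -151, -237, -323]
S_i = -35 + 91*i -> [-35, 56, 147, 238, 329]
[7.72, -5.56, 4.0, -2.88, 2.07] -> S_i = 7.72*(-0.72)^i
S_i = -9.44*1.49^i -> [-9.44, -14.07, -20.96, -31.23, -46.53]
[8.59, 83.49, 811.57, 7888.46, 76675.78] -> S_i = 8.59*9.72^i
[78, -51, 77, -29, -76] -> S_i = Random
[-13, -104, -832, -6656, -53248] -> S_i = -13*8^i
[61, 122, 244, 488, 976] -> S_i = 61*2^i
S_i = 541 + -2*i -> [541, 539, 537, 535, 533]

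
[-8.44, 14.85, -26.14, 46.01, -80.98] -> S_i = -8.44*(-1.76)^i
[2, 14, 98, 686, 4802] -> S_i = 2*7^i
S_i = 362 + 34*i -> [362, 396, 430, 464, 498]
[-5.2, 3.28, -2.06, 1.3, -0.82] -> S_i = -5.20*(-0.63)^i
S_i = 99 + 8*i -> [99, 107, 115, 123, 131]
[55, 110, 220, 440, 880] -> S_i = 55*2^i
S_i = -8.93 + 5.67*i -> [-8.93, -3.26, 2.41, 8.08, 13.75]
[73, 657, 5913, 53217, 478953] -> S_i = 73*9^i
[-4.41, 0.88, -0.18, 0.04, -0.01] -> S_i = -4.41*(-0.20)^i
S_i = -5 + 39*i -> [-5, 34, 73, 112, 151]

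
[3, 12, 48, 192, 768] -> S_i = 3*4^i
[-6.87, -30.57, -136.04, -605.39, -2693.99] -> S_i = -6.87*4.45^i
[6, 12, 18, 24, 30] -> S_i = 6 + 6*i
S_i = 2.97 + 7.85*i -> [2.97, 10.82, 18.67, 26.52, 34.37]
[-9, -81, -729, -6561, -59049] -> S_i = -9*9^i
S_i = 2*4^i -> [2, 8, 32, 128, 512]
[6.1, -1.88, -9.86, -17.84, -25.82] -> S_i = 6.10 + -7.98*i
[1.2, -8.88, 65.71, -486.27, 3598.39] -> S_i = 1.20*(-7.40)^i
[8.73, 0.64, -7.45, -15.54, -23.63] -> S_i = 8.73 + -8.09*i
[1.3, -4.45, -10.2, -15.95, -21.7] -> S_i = 1.30 + -5.75*i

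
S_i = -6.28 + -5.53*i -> [-6.28, -11.81, -17.34, -22.87, -28.4]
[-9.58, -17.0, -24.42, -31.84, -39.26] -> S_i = -9.58 + -7.42*i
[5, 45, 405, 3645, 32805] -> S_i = 5*9^i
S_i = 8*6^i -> [8, 48, 288, 1728, 10368]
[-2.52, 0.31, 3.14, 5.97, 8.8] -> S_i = -2.52 + 2.83*i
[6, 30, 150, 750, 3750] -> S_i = 6*5^i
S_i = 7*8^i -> [7, 56, 448, 3584, 28672]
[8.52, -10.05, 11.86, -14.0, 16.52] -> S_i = 8.52*(-1.18)^i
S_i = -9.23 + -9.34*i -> [-9.23, -18.57, -27.91, -37.25, -46.59]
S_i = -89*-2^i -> [-89, 178, -356, 712, -1424]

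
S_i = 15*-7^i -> [15, -105, 735, -5145, 36015]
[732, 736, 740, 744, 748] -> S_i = 732 + 4*i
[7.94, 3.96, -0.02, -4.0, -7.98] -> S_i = 7.94 + -3.98*i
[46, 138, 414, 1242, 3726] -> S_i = 46*3^i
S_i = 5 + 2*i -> [5, 7, 9, 11, 13]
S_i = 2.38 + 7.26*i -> [2.38, 9.64, 16.9, 24.16, 31.42]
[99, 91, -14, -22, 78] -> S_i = Random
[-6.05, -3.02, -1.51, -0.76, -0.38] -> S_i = -6.05*0.50^i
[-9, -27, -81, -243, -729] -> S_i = -9*3^i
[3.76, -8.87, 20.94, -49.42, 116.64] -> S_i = 3.76*(-2.36)^i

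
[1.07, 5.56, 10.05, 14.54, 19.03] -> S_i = 1.07 + 4.49*i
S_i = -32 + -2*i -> [-32, -34, -36, -38, -40]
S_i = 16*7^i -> [16, 112, 784, 5488, 38416]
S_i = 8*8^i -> [8, 64, 512, 4096, 32768]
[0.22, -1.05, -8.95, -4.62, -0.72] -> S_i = Random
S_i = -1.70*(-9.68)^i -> [-1.7, 16.46, -159.29, 1541.97, -14926.24]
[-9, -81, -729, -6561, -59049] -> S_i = -9*9^i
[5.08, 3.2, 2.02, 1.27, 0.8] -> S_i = 5.08*0.63^i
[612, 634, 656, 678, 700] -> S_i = 612 + 22*i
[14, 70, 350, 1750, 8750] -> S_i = 14*5^i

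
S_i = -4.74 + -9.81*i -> [-4.74, -14.55, -24.36, -34.17, -43.98]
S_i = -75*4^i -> [-75, -300, -1200, -4800, -19200]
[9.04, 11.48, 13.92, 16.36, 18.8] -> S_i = 9.04 + 2.44*i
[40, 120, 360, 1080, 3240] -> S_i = 40*3^i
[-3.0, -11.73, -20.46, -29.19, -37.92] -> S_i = -3.00 + -8.73*i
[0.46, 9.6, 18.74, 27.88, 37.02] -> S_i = 0.46 + 9.14*i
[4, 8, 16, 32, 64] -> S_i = 4*2^i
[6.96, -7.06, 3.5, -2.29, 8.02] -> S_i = Random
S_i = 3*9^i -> [3, 27, 243, 2187, 19683]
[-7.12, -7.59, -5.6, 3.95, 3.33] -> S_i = Random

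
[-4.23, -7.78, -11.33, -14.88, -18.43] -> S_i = -4.23 + -3.55*i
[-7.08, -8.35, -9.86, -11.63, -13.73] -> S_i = -7.08*1.18^i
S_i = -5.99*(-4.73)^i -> [-5.99, 28.33, -134.01, 633.88, -2998.27]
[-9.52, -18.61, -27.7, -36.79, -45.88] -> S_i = -9.52 + -9.09*i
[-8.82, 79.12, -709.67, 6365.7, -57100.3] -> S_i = -8.82*(-8.97)^i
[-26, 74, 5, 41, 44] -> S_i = Random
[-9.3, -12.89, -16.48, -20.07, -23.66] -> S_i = -9.30 + -3.59*i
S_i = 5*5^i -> [5, 25, 125, 625, 3125]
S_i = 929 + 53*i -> [929, 982, 1035, 1088, 1141]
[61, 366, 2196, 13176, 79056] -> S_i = 61*6^i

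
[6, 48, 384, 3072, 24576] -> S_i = 6*8^i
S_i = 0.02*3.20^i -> [0.02, 0.06, 0.2, 0.66, 2.1]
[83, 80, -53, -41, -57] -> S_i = Random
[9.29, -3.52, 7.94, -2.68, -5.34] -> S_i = Random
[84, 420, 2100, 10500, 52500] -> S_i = 84*5^i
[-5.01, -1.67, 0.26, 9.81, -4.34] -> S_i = Random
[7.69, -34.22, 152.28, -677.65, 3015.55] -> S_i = 7.69*(-4.45)^i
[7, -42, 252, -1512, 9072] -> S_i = 7*-6^i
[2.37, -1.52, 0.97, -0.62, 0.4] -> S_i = 2.37*(-0.64)^i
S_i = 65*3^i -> [65, 195, 585, 1755, 5265]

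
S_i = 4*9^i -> [4, 36, 324, 2916, 26244]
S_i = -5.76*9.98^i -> [-5.76, -57.48, -573.7, -5725.51, -57140.58]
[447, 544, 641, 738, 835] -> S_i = 447 + 97*i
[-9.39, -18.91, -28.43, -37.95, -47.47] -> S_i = -9.39 + -9.52*i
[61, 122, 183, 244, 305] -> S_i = 61 + 61*i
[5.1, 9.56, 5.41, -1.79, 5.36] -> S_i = Random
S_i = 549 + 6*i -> [549, 555, 561, 567, 573]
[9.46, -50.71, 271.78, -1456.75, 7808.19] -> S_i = 9.46*(-5.36)^i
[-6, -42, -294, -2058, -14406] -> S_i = -6*7^i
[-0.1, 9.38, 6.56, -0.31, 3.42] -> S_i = Random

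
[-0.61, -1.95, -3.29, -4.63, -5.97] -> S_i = -0.61 + -1.34*i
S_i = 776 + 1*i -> [776, 777, 778, 779, 780]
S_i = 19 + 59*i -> [19, 78, 137, 196, 255]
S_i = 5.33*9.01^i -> [5.33, 48.02, 432.69, 3898.54, 35125.81]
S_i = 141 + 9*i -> [141, 150, 159, 168, 177]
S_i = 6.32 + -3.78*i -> [6.32, 2.54, -1.24, -5.02, -8.8]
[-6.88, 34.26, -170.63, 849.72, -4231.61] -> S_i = -6.88*(-4.98)^i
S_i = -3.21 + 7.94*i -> [-3.21, 4.73, 12.67, 20.61, 28.55]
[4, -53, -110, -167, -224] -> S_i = 4 + -57*i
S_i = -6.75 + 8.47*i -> [-6.75, 1.72, 10.19, 18.66, 27.13]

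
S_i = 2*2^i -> [2, 4, 8, 16, 32]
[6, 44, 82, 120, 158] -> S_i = 6 + 38*i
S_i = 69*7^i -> [69, 483, 3381, 23667, 165669]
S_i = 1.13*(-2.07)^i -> [1.13, -2.34, 4.84, -10.02, 20.75]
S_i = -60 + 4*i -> [-60, -56, -52, -48, -44]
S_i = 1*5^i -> [1, 5, 25, 125, 625]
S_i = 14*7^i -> [14, 98, 686, 4802, 33614]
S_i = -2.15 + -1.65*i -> [-2.15, -3.8, -5.45, -7.1, -8.75]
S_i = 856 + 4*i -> [856, 860, 864, 868, 872]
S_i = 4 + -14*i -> [4, -10, -24, -38, -52]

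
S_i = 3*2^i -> [3, 6, 12, 24, 48]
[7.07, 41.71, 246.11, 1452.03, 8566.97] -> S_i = 7.07*5.90^i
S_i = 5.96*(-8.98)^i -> [5.96, -53.52, 480.62, -4315.94, 38757.13]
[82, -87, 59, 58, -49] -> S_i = Random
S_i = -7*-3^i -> [-7, 21, -63, 189, -567]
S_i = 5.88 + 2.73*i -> [5.88, 8.61, 11.34, 14.07, 16.8]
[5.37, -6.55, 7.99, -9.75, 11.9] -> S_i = 5.37*(-1.22)^i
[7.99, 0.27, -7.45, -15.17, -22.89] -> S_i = 7.99 + -7.72*i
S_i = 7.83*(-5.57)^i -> [7.83, -43.61, 242.92, -1353.09, 7536.72]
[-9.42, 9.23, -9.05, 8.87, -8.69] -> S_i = -9.42*(-0.98)^i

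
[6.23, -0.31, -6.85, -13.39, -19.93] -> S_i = 6.23 + -6.54*i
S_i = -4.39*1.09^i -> [-4.39, -4.79, -5.22, -5.69, -6.2]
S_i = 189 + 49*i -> [189, 238, 287, 336, 385]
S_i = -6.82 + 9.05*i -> [-6.82, 2.23, 11.28, 20.33, 29.38]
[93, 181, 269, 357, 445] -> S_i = 93 + 88*i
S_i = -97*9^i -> [-97, -873, -7857, -70713, -636417]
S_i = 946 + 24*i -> [946, 970, 994, 1018, 1042]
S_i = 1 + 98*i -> [1, 99, 197, 295, 393]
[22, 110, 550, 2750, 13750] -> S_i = 22*5^i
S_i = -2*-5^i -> [-2, 10, -50, 250, -1250]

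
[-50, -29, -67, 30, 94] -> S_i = Random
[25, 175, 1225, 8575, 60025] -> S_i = 25*7^i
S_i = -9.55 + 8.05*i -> [-9.55, -1.5, 6.55, 14.6, 22.65]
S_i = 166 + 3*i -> [166, 169, 172, 175, 178]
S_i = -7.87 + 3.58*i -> [-7.87, -4.29, -0.71, 2.87, 6.45]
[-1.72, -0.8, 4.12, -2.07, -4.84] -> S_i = Random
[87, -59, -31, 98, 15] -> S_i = Random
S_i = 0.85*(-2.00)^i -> [0.85, -1.7, 3.4, -6.8, 13.6]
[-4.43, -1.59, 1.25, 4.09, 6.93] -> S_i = -4.43 + 2.84*i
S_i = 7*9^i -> [7, 63, 567, 5103, 45927]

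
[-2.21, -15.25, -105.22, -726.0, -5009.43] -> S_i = -2.21*6.90^i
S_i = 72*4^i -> [72, 288, 1152, 4608, 18432]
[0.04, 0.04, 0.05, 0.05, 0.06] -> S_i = 0.04*1.10^i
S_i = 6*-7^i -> [6, -42, 294, -2058, 14406]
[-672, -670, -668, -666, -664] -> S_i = -672 + 2*i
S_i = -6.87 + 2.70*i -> [-6.87, -4.17, -1.47, 1.23, 3.93]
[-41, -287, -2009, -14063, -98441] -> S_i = -41*7^i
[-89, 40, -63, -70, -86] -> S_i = Random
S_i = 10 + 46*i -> [10, 56, 102, 148, 194]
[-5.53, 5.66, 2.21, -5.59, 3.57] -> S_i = Random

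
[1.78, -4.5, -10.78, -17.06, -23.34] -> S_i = 1.78 + -6.28*i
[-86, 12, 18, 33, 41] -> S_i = Random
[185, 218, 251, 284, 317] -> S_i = 185 + 33*i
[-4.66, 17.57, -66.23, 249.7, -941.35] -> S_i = -4.66*(-3.77)^i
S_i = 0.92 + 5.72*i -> [0.92, 6.64, 12.36, 18.08, 23.8]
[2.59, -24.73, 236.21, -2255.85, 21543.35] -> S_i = 2.59*(-9.55)^i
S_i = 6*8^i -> [6, 48, 384, 3072, 24576]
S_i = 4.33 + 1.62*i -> [4.33, 5.95, 7.57, 9.19, 10.81]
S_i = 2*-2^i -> [2, -4, 8, -16, 32]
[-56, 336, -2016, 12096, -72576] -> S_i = -56*-6^i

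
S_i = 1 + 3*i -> [1, 4, 7, 10, 13]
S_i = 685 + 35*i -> [685, 720, 755, 790, 825]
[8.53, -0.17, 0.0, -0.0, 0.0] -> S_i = 8.53*(-0.02)^i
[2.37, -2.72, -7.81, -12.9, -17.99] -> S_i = 2.37 + -5.09*i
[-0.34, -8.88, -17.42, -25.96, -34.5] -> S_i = -0.34 + -8.54*i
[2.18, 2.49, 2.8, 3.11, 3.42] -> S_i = 2.18 + 0.31*i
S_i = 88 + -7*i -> [88, 81, 74, 67, 60]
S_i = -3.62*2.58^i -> [-3.62, -9.34, -24.1, -62.17, -160.39]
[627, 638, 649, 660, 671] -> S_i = 627 + 11*i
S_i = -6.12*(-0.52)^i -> [-6.12, 3.18, -1.65, 0.86, -0.45]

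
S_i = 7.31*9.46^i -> [7.31, 69.15, 654.18, 6188.58, 58543.94]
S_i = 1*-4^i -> [1, -4, 16, -64, 256]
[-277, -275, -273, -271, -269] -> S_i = -277 + 2*i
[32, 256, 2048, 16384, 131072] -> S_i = 32*8^i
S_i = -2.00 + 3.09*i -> [-2.0, 1.09, 4.18, 7.27, 10.36]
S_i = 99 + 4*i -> [99, 103, 107, 111, 115]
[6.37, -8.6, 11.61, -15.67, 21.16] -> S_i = 6.37*(-1.35)^i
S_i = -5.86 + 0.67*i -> [-5.86, -5.19, -4.52, -3.85, -3.18]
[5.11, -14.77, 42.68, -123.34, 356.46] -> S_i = 5.11*(-2.89)^i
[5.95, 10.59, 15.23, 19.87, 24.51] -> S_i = 5.95 + 4.64*i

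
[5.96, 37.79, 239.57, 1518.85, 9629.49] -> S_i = 5.96*6.34^i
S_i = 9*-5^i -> [9, -45, 225, -1125, 5625]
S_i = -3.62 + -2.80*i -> [-3.62, -6.42, -9.22, -12.02, -14.82]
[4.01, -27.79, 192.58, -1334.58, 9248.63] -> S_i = 4.01*(-6.93)^i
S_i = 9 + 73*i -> [9, 82, 155, 228, 301]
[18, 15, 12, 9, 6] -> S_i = 18 + -3*i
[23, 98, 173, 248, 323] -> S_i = 23 + 75*i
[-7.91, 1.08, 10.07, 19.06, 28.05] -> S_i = -7.91 + 8.99*i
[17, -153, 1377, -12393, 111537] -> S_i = 17*-9^i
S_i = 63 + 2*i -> [63, 65, 67, 69, 71]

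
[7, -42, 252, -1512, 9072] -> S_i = 7*-6^i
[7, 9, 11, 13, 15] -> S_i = 7 + 2*i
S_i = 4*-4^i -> [4, -16, 64, -256, 1024]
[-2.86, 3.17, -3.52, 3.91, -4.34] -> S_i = -2.86*(-1.11)^i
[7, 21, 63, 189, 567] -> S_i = 7*3^i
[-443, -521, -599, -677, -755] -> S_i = -443 + -78*i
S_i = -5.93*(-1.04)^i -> [-5.93, 6.17, -6.41, 6.67, -6.94]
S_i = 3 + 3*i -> [3, 6, 9, 12, 15]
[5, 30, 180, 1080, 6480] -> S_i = 5*6^i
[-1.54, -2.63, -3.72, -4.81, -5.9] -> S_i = -1.54 + -1.09*i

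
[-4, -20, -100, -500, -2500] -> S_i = -4*5^i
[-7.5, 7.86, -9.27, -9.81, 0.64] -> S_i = Random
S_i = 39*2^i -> [39, 78, 156, 312, 624]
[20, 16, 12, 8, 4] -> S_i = 20 + -4*i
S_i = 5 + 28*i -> [5, 33, 61, 89, 117]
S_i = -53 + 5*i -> [-53, -48, -43, -38, -33]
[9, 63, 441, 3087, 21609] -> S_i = 9*7^i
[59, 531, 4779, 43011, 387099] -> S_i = 59*9^i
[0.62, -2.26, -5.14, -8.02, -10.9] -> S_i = 0.62 + -2.88*i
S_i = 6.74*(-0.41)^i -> [6.74, -2.76, 1.13, -0.46, 0.19]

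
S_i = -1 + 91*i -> [-1, 90, 181, 272, 363]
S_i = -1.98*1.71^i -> [-1.98, -3.39, -5.79, -9.9, -16.93]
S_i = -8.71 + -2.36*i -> [-8.71, -11.07, -13.43, -15.79, -18.15]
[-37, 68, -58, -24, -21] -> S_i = Random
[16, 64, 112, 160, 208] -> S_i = 16 + 48*i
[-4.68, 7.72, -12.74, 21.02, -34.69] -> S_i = -4.68*(-1.65)^i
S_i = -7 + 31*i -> [-7, 24, 55, 86, 117]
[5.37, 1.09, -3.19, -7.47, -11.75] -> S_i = 5.37 + -4.28*i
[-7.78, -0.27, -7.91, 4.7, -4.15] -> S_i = Random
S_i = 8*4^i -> [8, 32, 128, 512, 2048]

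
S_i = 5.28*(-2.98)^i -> [5.28, -15.73, 46.89, -139.73, 416.39]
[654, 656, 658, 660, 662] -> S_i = 654 + 2*i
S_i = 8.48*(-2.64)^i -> [8.48, -22.39, 59.1, -156.03, 411.92]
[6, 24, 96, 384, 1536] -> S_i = 6*4^i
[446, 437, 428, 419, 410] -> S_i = 446 + -9*i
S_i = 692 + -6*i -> [692, 686, 680, 674, 668]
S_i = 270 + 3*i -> [270, 273, 276, 279, 282]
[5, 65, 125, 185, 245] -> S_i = 5 + 60*i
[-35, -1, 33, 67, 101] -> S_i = -35 + 34*i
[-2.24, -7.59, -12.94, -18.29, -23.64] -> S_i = -2.24 + -5.35*i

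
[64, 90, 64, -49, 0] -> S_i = Random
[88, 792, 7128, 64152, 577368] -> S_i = 88*9^i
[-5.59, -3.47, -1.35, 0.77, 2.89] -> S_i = -5.59 + 2.12*i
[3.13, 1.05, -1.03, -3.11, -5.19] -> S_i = 3.13 + -2.08*i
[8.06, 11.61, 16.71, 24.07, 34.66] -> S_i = 8.06*1.44^i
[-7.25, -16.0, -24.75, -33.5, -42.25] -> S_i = -7.25 + -8.75*i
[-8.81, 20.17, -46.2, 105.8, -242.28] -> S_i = -8.81*(-2.29)^i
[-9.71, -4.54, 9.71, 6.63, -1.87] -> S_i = Random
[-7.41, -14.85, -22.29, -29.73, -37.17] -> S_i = -7.41 + -7.44*i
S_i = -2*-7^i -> [-2, 14, -98, 686, -4802]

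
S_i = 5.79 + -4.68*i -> [5.79, 1.11, -3.57, -8.25, -12.93]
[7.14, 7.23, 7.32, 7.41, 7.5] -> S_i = 7.14 + 0.09*i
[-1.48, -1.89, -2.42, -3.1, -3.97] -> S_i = -1.48*1.28^i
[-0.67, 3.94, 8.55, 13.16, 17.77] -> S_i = -0.67 + 4.61*i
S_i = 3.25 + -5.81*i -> [3.25, -2.56, -8.37, -14.18, -19.99]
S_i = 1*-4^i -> [1, -4, 16, -64, 256]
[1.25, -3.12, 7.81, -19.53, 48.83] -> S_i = 1.25*(-2.50)^i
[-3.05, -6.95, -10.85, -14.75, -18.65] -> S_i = -3.05 + -3.90*i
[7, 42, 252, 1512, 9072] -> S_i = 7*6^i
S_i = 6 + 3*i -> [6, 9, 12, 15, 18]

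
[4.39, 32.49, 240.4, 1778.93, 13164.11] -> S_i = 4.39*7.40^i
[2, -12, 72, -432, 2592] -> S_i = 2*-6^i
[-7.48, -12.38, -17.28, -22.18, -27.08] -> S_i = -7.48 + -4.90*i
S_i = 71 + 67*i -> [71, 138, 205, 272, 339]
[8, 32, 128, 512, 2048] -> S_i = 8*4^i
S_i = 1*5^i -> [1, 5, 25, 125, 625]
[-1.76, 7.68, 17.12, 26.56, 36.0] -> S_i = -1.76 + 9.44*i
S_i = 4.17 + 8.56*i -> [4.17, 12.73, 21.29, 29.85, 38.41]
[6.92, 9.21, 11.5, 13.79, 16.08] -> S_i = 6.92 + 2.29*i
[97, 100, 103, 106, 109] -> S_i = 97 + 3*i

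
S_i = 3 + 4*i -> [3, 7, 11, 15, 19]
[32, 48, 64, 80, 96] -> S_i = 32 + 16*i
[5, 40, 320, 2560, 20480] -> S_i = 5*8^i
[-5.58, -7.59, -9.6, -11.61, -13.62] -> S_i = -5.58 + -2.01*i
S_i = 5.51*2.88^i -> [5.51, 15.87, 45.7, 131.62, 379.07]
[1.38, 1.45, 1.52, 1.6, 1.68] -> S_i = 1.38*1.05^i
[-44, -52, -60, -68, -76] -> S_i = -44 + -8*i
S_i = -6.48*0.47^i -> [-6.48, -3.05, -1.43, -0.67, -0.32]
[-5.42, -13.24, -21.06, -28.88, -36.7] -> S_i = -5.42 + -7.82*i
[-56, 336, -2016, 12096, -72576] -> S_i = -56*-6^i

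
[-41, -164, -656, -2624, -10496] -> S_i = -41*4^i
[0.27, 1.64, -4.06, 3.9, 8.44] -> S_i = Random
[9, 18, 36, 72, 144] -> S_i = 9*2^i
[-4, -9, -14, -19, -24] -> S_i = -4 + -5*i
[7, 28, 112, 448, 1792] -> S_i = 7*4^i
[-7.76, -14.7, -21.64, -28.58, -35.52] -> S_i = -7.76 + -6.94*i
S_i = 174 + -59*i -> [174, 115, 56, -3, -62]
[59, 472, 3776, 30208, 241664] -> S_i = 59*8^i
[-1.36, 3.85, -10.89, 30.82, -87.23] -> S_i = -1.36*(-2.83)^i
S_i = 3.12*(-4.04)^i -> [3.12, -12.6, 50.92, -205.73, 831.15]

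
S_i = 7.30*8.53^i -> [7.3, 62.27, 531.15, 4530.75, 38647.28]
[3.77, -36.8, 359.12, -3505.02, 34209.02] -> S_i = 3.77*(-9.76)^i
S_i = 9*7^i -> [9, 63, 441, 3087, 21609]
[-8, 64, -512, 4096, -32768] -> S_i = -8*-8^i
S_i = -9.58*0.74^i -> [-9.58, -7.09, -5.25, -3.88, -2.87]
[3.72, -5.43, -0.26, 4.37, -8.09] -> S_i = Random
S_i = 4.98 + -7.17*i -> [4.98, -2.19, -9.36, -16.53, -23.7]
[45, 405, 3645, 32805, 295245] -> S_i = 45*9^i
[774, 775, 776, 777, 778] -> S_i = 774 + 1*i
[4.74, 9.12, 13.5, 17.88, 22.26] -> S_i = 4.74 + 4.38*i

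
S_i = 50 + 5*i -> [50, 55, 60, 65, 70]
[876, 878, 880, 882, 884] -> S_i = 876 + 2*i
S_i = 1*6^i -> [1, 6, 36, 216, 1296]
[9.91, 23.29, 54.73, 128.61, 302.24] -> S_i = 9.91*2.35^i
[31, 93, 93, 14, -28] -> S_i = Random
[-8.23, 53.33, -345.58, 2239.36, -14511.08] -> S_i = -8.23*(-6.48)^i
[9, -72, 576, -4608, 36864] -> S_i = 9*-8^i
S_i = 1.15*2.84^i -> [1.15, 3.27, 9.28, 26.34, 74.81]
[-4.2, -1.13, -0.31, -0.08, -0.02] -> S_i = -4.20*0.27^i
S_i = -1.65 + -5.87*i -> [-1.65, -7.52, -13.39, -19.26, -25.13]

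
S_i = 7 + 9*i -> [7, 16, 25, 34, 43]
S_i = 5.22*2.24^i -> [5.22, 11.69, 26.19, 58.67, 131.42]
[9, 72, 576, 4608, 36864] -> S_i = 9*8^i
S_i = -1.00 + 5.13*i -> [-1.0, 4.13, 9.26, 14.39, 19.52]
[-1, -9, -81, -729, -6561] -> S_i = -1*9^i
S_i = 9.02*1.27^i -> [9.02, 11.46, 14.55, 18.48, 23.47]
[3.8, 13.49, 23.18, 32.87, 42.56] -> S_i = 3.80 + 9.69*i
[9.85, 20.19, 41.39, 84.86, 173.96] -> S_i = 9.85*2.05^i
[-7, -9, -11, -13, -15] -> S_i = -7 + -2*i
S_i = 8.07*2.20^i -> [8.07, 17.75, 39.06, 85.93, 189.04]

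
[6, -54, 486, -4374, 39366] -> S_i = 6*-9^i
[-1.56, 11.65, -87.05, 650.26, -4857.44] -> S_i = -1.56*(-7.47)^i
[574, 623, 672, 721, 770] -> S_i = 574 + 49*i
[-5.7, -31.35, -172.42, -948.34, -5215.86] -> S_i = -5.70*5.50^i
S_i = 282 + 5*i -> [282, 287, 292, 297, 302]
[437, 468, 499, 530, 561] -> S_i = 437 + 31*i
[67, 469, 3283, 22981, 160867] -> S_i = 67*7^i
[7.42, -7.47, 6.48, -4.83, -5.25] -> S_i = Random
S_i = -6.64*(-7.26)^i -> [-6.64, 48.21, -349.98, 2540.84, -18446.52]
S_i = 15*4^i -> [15, 60, 240, 960, 3840]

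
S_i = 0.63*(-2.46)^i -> [0.63, -1.55, 3.81, -9.38, 23.07]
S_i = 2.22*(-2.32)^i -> [2.22, -5.15, 11.95, -27.72, 64.31]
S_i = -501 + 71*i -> [-501, -430, -359, -288, -217]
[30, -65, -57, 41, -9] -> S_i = Random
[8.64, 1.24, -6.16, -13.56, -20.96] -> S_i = 8.64 + -7.40*i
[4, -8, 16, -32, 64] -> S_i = 4*-2^i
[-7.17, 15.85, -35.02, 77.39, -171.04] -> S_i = -7.17*(-2.21)^i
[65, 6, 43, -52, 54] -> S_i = Random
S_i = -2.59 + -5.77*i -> [-2.59, -8.36, -14.13, -19.9, -25.67]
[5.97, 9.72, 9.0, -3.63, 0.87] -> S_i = Random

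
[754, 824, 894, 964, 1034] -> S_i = 754 + 70*i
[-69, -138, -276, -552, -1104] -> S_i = -69*2^i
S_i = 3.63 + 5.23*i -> [3.63, 8.86, 14.09, 19.32, 24.55]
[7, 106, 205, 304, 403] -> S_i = 7 + 99*i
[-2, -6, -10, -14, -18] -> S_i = -2 + -4*i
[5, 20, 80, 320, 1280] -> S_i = 5*4^i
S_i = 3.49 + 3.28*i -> [3.49, 6.77, 10.05, 13.33, 16.61]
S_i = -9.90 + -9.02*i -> [-9.9, -18.92, -27.94, -36.96, -45.98]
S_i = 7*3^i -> [7, 21, 63, 189, 567]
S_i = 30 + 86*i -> [30, 116, 202, 288, 374]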